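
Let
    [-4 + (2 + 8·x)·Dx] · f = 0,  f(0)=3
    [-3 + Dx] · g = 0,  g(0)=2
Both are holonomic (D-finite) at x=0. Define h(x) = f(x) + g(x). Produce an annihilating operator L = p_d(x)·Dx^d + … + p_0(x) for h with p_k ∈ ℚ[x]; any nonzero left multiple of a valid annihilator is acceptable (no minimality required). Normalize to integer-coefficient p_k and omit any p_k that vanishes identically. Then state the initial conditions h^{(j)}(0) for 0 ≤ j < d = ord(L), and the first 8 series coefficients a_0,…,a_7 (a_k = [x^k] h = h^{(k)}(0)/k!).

L = (30 + 72·x) + (-13 - 72·x - 144·x^2)·Dx + (1 + 16·x + 48·x^2)·Dx^2  (order 2).
h: a_k = 5, 12, 3, 21, -93/4, 1761/20, -9999/40, 222003/280, …
ICs: h(0) = 5, h′(0) = 12.

f: a_k = 3, 6, -6, 12, -30, 84, -252, 792, …
g: a_k = 2, 6, 9, 9, 27/4, 81/20, 81/40, 243/280, …
Weyl lclm of L_f,L_g ⇒ L₀ (ord ≤ 2).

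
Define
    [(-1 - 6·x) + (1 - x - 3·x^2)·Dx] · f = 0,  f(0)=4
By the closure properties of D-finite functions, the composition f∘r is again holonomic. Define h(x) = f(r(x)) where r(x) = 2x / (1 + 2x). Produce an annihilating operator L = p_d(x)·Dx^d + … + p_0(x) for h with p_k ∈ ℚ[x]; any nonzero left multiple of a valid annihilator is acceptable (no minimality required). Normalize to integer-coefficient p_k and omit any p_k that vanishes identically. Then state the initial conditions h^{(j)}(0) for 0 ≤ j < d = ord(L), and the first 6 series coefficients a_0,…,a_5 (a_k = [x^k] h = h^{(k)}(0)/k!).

f: a_k = 4, 4, 16, 28, 76, 160, …
h₀=f(r): pull back L_f along r ⇒ L₀.
L = (2 + 28·x) + (-1 - 4·x + 8·x^2 + 24·x^3)·Dx  (order 1).
h: a_k = 4, 8, 48, 0, 576, -1152, …
ICs: h(0) = 4.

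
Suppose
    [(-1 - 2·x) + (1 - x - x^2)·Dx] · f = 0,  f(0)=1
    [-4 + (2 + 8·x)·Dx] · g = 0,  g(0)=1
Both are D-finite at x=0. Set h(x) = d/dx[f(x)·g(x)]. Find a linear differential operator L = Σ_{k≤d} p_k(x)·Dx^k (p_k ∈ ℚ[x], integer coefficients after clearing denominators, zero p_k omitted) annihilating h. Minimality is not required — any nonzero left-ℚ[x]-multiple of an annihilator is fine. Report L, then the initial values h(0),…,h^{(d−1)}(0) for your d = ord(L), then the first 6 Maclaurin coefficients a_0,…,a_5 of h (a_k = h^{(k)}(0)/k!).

L = (4 + 66·x + 126·x^2 + 80·x^3 + 60·x^4) + (-3 - 13·x - 3·x^2 + 14·x^3 + 46·x^4 + 24·x^5)·Dx  (order 1).
h: a_k = 3, 4, 27, 4, 190, -270, …
ICs: h(0) = 3.

f: a_k = 1, 1, 2, 3, 5, 8, …
g: a_k = 1, 2, -2, 4, -10, 28, …
f·g: L₀ = L_f ⊗_s L_g, ord ≤ 1·1.
Derive L from L₀ (diff closure).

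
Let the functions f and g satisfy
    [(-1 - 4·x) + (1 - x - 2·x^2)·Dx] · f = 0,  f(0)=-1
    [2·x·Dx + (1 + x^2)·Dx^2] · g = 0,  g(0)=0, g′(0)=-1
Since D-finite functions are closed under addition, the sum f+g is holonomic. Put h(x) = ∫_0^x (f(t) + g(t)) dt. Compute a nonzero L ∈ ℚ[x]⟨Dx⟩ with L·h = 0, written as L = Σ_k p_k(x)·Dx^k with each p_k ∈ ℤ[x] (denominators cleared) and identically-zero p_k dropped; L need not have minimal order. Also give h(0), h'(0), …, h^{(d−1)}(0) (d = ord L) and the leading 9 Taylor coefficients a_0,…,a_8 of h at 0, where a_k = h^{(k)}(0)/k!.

f: a_k = -1, -1, -3, -5, -11, -21, -43, -85, -171, …
g: a_k = 0, -1, 0, 1/3, 0, -1/5, 0, 1/7, 0, …
h₀=f+g: left-lcm gives L₀, ord ≤ 3.
h=∫₀ˣh₀: take L = L₀·Dx.
L = (-6 + 24·x + 162·x^2 + 240·x^3 + 384·x^4 + 48·x^6)·Dx^2 + (16 + 74·x + 88·x^2 + 226·x^3 + 212·x^4 + 304·x^5 + 12·x^6 + 48·x^7)·Dx^3 + (-3 - 4·x - 8·x^2 + 28·x^3 + 27·x^4 + 36·x^5 + 40·x^6 + 4·x^7 + 8·x^8)·Dx^4  (order 4).
h: a_k = 0, -1, -1, -1, -7/6, -11/5, -53/15, -43/7, -297/28, …
ICs: h(0) = 0, h′(0) = -1, h′′(0) = -2, h′′′(0) = -6.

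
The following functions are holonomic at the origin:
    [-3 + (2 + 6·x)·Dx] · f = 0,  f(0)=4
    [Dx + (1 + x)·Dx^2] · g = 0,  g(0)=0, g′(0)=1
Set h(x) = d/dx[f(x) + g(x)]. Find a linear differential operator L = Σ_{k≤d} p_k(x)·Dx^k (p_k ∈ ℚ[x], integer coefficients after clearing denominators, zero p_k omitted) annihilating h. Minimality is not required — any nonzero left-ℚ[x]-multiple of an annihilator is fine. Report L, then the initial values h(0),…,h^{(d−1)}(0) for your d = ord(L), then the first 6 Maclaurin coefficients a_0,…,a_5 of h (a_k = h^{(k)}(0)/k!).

f: a_k = 4, 6, -9/2, 27/4, -405/32, 1701/64, …
g: a_k = 0, 1, -1/2, 1/3, -1/4, 1/5, …
f+g: L₀ = lclm(L_f,L_g), ord ≤ 1+2.
Differentiate: ansatz ord ≤ ord L₀ ⇒ L.
L = (-15 + 9·x) + (-19 - 6·x + 45·x^2)·Dx + (-2 - 2·x + 18·x^2 + 18·x^3)·Dx^2  (order 2).
h: a_k = 7, -10, 85/4, -413/8, 8569/64, -46055/128, …
ICs: h(0) = 7, h′(0) = -10.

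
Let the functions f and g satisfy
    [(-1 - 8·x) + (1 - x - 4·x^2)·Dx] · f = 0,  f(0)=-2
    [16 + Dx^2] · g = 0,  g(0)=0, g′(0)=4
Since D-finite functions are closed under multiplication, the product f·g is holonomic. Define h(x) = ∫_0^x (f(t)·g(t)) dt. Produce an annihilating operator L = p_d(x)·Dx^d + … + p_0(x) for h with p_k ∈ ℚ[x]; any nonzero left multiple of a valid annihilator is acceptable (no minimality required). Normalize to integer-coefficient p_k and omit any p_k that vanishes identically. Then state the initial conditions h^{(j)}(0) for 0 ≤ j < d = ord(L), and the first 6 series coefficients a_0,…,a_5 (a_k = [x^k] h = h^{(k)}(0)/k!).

L = (-8 + 16·x + 64·x^2)·Dx + (2 + 16·x)·Dx^2 + (-1 + x + 4·x^2)·Dx^3  (order 3).
h: a_k = 0, 0, -4, -8/3, -14/3, -152/15, …
ICs: h(0) = 0, h′(0) = 0, h′′(0) = -8.

f: a_k = -2, -2, -10, -18, -58, -130, …
g: a_k = 0, 4, 0, -32/3, 0, 128/15, …
f·g: L₀ = L_f ⊗_s L_g, ord ≤ 1·2.
h=∫h₀ ⇒ L = L₀·Dx.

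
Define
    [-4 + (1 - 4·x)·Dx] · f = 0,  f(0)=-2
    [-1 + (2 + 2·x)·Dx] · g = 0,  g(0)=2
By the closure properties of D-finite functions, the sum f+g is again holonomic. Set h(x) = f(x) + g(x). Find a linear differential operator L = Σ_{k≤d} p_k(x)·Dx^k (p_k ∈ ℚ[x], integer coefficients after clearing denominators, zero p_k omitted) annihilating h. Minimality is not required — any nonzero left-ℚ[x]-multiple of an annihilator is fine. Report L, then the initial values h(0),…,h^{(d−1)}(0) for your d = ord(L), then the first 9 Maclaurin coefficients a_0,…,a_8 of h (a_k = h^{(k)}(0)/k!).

f: a_k = -2, -8, -32, -128, -512, -2048, -8192, -32768, -131072, …
g: a_k = 2, 1, -1/4, 1/8, -5/64, 7/128, -21/512, 33/1024, -429/16384, …
f+g: L₀ = lclm(L_f,L_g), ord ≤ 1+1.
L = (-68 - 48·x) + (129 + 248·x + 144·x^2)·Dx + (-14 + 18·x + 128·x^2 + 96·x^3)·Dx^2  (order 2).
h: a_k = 0, -7, -129/4, -1023/8, -32773/64, -262137/128, -4194325/512, -33554399/1024, -2147484077/16384, …
ICs: h(0) = 0, h′(0) = -7.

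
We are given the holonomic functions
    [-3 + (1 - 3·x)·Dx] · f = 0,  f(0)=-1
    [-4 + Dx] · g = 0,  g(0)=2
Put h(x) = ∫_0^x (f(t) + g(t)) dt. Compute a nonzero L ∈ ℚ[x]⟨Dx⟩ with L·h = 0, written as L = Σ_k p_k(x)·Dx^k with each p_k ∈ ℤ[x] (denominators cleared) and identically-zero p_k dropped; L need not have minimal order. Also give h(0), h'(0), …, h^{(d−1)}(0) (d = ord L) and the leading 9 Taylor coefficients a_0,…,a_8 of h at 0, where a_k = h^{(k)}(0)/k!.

L = (-24 - 144·x)·Dx + (2 + 96·x - 144·x^2)·Dx^2 + (1 - 15·x + 36·x^2)·Dx^3  (order 3).
h: a_k = 0, 1, 5/2, 7/3, -17/12, -179/15, -3389/90, -32293/315, -686857/2520, …
ICs: h(0) = 0, h′(0) = 1, h′′(0) = 5.

f: a_k = -1, -3, -9, -27, -81, -243, -729, -2187, -6561, …
g: a_k = 2, 8, 16, 64/3, 64/3, 256/15, 512/45, 2048/315, 1024/315, …
Weyl lclm of L_f,L_g ⇒ L₀ (ord ≤ 2).
h=∫₀ˣh₀: take L = L₀·Dx.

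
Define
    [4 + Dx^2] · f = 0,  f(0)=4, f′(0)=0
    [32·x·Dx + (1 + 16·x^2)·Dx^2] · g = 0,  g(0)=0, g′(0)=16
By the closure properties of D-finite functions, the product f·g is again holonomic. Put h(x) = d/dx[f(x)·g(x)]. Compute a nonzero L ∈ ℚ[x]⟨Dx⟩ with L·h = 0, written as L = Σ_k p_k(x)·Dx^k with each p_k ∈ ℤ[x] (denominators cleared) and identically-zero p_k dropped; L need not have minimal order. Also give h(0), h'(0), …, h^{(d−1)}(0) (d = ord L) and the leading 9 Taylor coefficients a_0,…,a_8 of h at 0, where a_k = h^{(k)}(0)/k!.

f: a_k = 4, 0, -8, 0, 8/3, 0, -16/45, 0, 8/315, …
g: a_k = 0, 16, 0, -256/3, 0, 4096/5, 0, -65536/7, 0, …
Sym-product of L_f,L_g gives L₀ (≤ ord 4).
Derive L from L₀ (diff closure).
L = (62288 + 2213376·x^2 + 73428992·x^4 + 58982400·x^6 + 3145728·x^8 - 167772160·x^10 + 268435456·x^12) + (35072·x + 2871296·x^3 + 39976960·x^5 + 52428800·x^7 + 83886080·x^9 + 268435456·x^11)·Dx + (15912 + 579328·x^2 + 18954240·x^4 + 19529728·x^6 + 9961472·x^8 - 16777216·x^10 + 134217728·x^12)·Dx^2 + (8768·x + 717824·x^3 + 9994240·x^5 + 13107200·x^7 + 20971520·x^9 + 67108864·x^11)·Dx^3 + (85 + 6496·x^2 + 149248·x^4 + 1196032·x^6 + 2293760·x^8 + 6291456·x^10 + 16777216·x^12)·Dx^4  (order 4).
h: a_k = 64, 0, -1408, 0, 60032/3, 0, -13934336/45, 0, 102654848/21, …
ICs: h(0) = 64, h′(0) = 0, h′′(0) = -2816, h′′′(0) = 0.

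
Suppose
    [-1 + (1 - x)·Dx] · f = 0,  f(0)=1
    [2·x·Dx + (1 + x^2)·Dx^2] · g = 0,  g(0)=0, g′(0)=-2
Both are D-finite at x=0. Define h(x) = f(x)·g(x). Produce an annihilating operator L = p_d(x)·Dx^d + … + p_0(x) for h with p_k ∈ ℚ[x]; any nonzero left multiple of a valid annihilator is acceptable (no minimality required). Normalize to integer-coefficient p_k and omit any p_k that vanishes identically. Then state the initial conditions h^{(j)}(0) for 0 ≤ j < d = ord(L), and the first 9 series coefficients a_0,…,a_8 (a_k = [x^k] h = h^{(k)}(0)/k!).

f: a_k = 1, 1, 1, 1, 1, 1, 1, 1, 1, …
g: a_k = 0, -2, 0, 2/3, 0, -2/5, 0, 2/7, 0, …
h₀=f·g: eliminate ⇒ L₀, order ≤ 1·2.
L = 2·x + (2 - 2·x + 4·x^2)·Dx + (-1 + x - x^2 + x^3)·Dx^2  (order 2).
h: a_k = 0, -2, -2, -4/3, -4/3, -26/15, -26/15, -152/105, -152/105, …
ICs: h(0) = 0, h′(0) = -2.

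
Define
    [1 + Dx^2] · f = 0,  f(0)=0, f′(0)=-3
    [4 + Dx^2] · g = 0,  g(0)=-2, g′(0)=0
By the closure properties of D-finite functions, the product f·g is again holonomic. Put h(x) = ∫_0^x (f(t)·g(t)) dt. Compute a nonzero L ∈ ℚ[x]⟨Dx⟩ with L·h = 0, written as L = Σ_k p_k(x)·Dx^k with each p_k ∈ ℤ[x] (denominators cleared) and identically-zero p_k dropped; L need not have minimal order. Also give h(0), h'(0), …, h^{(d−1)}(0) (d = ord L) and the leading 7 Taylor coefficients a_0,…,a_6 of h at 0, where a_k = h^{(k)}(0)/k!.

L = 9·Dx + 10·Dx^3 + Dx^5  (order 5).
h: a_k = 0, 0, 3, 0, -13/4, 0, 121/120, …
ICs: h(0) = 0, h′(0) = 0, h′′(0) = 6, h′′′(0) = 0, h′′′′(0) = -78.

f: a_k = 0, -3, 0, 1/2, 0, -1/40, 0, …
g: a_k = -2, 0, 4, 0, -4/3, 0, 8/45, …
h₀=f·g: eliminate ⇒ L₀, order ≤ 2·2.
Integrate: L := L₀·Dx.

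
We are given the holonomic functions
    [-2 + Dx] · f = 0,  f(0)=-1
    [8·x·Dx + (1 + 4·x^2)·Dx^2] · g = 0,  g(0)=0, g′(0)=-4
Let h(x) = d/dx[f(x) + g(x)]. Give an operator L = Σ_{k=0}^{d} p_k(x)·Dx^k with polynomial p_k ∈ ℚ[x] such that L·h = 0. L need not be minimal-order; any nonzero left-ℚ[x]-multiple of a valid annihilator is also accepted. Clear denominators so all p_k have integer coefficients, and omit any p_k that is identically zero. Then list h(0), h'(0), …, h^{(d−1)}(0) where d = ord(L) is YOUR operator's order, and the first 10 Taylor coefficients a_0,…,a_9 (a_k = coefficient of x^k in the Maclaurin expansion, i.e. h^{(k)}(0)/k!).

f: a_k = -1, -2, -2, -4/3, -2/3, -4/15, -4/45, -8/315, -2/315, -4/2835, …
g: a_k = 0, -4, 0, 16/3, 0, -64/5, 0, 256/7, 0, -1024/9, …
Sum ⇒ L₀ = lclm(L_f,L_g) in ℚ(x)⟨Dx⟩.
h₀' ⇒ L via d/dx closure of L₀.
L = (8 - 32·x - 32·x^2) + (-6 + 12·x + 8·x^2 - 16·x^3)·Dx + (1 + 2·x + 4·x^2 + 8·x^3)·Dx^2  (order 2).
h: a_k = -6, -4, 12, -8/3, -196/3, -8/15, 11512/45, -16/315, -322564/315, -8/2835, …
ICs: h(0) = -6, h′(0) = -4.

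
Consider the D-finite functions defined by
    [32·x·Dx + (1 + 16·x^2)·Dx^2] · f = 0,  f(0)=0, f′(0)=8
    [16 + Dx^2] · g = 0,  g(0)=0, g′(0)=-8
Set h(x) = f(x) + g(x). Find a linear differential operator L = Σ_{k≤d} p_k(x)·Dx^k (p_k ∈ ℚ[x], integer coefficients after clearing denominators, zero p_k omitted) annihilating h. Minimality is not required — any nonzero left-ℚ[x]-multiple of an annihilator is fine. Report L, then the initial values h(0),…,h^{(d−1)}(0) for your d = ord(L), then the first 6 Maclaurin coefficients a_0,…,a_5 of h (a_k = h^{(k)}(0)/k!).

f: a_k = 0, 8, 0, -128/3, 0, 2048/5, …
g: a_k = 0, -8, 0, 64/3, 0, -256/15, …
h₀=f+g: left-lcm gives L₀, ord ≤ 4.
L = (-5632·x + 114688·x^3 + 131072·x^5)·Dx + (-16 + 1792·x^2 + 36864·x^4 + 65536·x^6)·Dx^2 + (-352·x + 7168·x^3 + 8192·x^5)·Dx^3 + (-1 + 112·x^2 + 2304·x^4 + 4096·x^6)·Dx^4  (order 4).
h: a_k = 0, 0, 0, -64/3, 0, 5888/15, …
ICs: h(0) = 0, h′(0) = 0, h′′(0) = 0, h′′′(0) = -128.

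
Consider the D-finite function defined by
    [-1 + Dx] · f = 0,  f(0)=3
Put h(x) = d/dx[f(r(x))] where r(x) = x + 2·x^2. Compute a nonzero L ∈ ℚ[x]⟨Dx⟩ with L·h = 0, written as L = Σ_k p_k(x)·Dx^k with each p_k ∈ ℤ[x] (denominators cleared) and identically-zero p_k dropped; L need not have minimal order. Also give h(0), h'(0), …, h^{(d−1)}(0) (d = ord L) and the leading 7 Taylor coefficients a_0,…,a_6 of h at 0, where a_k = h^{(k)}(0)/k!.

f: a_k = 3, 3, 3/2, 1/2, 1/8, 1/40, 1/240, …
f∘r: x↦r, Dx↦Dx/r' in L_f ⇒ L₀.
Derive L from L₀ (diff closure).
L = (5 + 8·x + 16·x^2) + (-1 - 4·x)·Dx  (order 1).
h: a_k = 3, 15, 39/2, 73/2, 281/8, 1741/40, 1697/48, …
ICs: h(0) = 3.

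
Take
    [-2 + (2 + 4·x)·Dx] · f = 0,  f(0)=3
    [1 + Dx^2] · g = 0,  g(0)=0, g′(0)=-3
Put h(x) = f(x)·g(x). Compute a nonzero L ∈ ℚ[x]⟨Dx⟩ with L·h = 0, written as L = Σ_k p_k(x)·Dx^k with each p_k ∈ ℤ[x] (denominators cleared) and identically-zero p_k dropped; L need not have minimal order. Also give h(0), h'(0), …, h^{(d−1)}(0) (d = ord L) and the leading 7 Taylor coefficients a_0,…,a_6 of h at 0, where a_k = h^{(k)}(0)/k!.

f: a_k = 3, 3, -3/2, 3/2, -15/8, 21/8, -63/16, …
g: a_k = 0, -3, 0, 1/2, 0, -1/40, 0, …
h₀=f·g: eliminate ⇒ L₀, order ≤ 1·2.
L = (4 + 4·x + 4·x^2) + (-2 - 4·x)·Dx + (1 + 4·x + 4·x^2)·Dx^2  (order 2).
h: a_k = 0, -9, -9, 6, -3, 24/5, -36/5, …
ICs: h(0) = 0, h′(0) = -9.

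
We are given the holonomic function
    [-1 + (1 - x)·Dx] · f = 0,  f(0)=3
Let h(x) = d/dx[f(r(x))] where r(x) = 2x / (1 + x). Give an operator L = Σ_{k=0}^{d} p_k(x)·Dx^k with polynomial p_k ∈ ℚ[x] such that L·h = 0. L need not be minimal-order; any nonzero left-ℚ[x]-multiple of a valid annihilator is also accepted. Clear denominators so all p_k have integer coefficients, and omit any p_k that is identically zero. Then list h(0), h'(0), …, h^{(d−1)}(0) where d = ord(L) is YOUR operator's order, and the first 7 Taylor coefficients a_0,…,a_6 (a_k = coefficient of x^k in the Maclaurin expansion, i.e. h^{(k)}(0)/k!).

f: a_k = 3, 3, 3, 3, 3, 3, 3, …
Substitute x→r, Dx→(1/r')Dx; clear ⇒ L₀.
h₀' ⇒ L via d/dx closure of L₀.
L = 2 + (-1 + x)·Dx  (order 1).
h: a_k = 6, 12, 18, 24, 30, 36, 42, …
ICs: h(0) = 6.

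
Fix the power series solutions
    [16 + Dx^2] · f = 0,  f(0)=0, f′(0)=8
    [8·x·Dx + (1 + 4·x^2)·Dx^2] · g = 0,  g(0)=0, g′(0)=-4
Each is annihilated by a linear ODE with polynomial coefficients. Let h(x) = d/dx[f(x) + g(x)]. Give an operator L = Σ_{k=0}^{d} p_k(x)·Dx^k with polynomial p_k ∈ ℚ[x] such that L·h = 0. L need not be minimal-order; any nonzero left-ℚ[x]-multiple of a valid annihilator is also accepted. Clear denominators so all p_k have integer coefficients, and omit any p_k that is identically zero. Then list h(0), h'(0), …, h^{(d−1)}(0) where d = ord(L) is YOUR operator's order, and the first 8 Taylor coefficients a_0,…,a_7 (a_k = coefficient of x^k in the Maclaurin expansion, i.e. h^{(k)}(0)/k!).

f: a_k = 0, 8, 0, -64/3, 0, 256/15, 0, -2048/315, …
g: a_k = 0, -4, 0, 16/3, 0, -64/5, 0, 256/7, …
Sum ⇒ L₀ = lclm(L_f,L_g) in ℚ(x)⟨Dx⟩.
Derive L from L₀ (diff closure).
L = (-512·x + 5120·x^3 + 4096·x^5) + (16 + 512·x^2 + 2304·x^4 + 2048·x^6)·Dx + (-32·x + 320·x^3 + 256·x^5)·Dx^2 + (1 + 32·x^2 + 144·x^4 + 128·x^6)·Dx^3  (order 3).
h: a_k = 4, 0, -48, 0, 64/3, 0, 9472/45, 0, …
ICs: h(0) = 4, h′(0) = 0, h′′(0) = -96.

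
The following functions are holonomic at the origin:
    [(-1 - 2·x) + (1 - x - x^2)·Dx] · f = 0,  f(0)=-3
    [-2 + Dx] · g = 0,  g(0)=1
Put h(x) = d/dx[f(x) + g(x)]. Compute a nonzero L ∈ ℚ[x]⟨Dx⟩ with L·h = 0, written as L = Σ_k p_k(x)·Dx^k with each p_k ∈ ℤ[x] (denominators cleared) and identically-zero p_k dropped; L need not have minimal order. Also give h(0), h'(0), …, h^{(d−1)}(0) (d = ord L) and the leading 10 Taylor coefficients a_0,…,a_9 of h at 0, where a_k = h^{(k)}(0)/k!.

f: a_k = -3, -3, -6, -9, -15, -24, -39, -63, -102, -165, …
g: a_k = 1, 2, 2, 4/3, 2/3, 4/15, 4/45, 8/315, 2/315, 4/2835, …
L₀ := lclm(L_f,L_g); ord L₀ ≤ 1+1.
h=h₀': d/dx-closure on L₀ ⇒ L.
L = (10 + 44·x + 44·x^2 + 48·x^3 + 12·x^4) + (-7 - 24·x - 28·x^2 - 12·x^3 + 10·x^4 + 4·x^5)·Dx + (1 + x + 3·x^2 - 6·x^3 - 8·x^4 - 2·x^5)·Dx^2  (order 2).
h: a_k = -1, -8, -23, -172/3, -356/3, -3502/15, -19837/45, -257024/315, -467771/315, -7569442/2835, …
ICs: h(0) = -1, h′(0) = -8.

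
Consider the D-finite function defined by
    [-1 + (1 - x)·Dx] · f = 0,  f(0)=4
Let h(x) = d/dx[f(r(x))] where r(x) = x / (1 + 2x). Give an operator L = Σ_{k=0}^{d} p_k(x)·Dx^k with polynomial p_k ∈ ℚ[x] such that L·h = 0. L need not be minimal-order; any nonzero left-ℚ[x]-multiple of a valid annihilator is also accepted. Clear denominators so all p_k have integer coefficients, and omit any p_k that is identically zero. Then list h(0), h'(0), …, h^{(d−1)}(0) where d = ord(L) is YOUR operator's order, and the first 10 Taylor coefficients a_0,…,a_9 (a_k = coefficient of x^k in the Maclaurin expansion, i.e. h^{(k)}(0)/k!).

L = -4 + (-2 - 2·x)·Dx  (order 1).
h: a_k = 4, -8, 12, -16, 20, -24, 28, -32, 36, -40, …
ICs: h(0) = 4.

f: a_k = 4, 4, 4, 4, 4, 4, 4, 4, 4, 4, …
L₀ from L_f via x↦r, Dx↦r'^{-1}Dx.
Differentiate: ansatz ord ≤ ord L₀ ⇒ L.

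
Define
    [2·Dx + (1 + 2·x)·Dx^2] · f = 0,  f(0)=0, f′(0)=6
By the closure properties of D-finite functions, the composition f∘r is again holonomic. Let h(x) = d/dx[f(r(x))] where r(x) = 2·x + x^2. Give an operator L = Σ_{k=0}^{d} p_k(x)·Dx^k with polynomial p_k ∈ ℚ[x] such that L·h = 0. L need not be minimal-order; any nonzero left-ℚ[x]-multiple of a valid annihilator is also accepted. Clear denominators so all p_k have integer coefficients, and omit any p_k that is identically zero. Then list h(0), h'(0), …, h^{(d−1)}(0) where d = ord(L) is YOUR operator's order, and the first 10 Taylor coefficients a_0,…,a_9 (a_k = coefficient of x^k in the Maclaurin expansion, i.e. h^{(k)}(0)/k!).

L = (3 + 4·x + 2·x^2) + (1 + 5·x + 6·x^2 + 2·x^3)·Dx  (order 1).
h: a_k = 12, -36, 120, -408, 1392, -4752, 16224, -55392, 189120, -645696, …
ICs: h(0) = 12.

f: a_k = 0, 6, -6, 8, -12, 96/5, -32, 384/7, -96, 512/3, …
Change of var in L_f (x↦r) gives L₀.
Derive L from L₀ (diff closure).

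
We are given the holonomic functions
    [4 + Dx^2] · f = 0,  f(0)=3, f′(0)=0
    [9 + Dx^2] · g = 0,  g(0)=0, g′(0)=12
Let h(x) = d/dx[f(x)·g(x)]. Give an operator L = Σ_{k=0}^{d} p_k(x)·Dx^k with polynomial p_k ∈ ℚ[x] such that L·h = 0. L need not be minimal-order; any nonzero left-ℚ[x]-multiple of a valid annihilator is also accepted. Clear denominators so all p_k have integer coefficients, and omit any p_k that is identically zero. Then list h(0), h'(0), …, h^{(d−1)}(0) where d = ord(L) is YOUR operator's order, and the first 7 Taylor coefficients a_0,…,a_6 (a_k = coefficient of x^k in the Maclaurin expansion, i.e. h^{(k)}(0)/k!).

L = 25 + 26·Dx^2 + Dx^4  (order 4).
h: a_k = 36, 0, -378, 0, 1563/2, 0, -13021/20, …
ICs: h(0) = 36, h′(0) = 0, h′′(0) = -756, h′′′(0) = 0.

f: a_k = 3, 0, -6, 0, 2, 0, -4/15, …
g: a_k = 0, 12, 0, -18, 0, 81/10, 0, …
h₀=f·g: eliminate ⇒ L₀, order ≤ 2·2.
h₀' ⇒ L via d/dx closure of L₀.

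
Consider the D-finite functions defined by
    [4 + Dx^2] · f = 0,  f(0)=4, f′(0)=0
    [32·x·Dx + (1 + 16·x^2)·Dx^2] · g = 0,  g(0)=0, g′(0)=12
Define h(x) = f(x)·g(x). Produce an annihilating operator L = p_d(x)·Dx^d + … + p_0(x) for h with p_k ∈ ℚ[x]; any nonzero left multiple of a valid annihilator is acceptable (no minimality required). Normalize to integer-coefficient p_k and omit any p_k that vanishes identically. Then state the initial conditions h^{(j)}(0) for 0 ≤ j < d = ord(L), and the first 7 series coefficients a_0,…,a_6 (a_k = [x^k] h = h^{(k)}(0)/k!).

L = (1360 + 60416·x^2 + 106496·x^4 + 262144·x^6 + 1048576·x^8) + (2304·x + 45056·x^3 + 196608·x^5 + 1048576·x^7)·Dx + (360 + 15872·x^2 + 36864·x^4 + 131072·x^6 + 524288·x^8)·Dx^2 + (576·x + 11264·x^3 + 49152·x^5 + 262144·x^7)·Dx^3 + (5 + 192·x^2 + 2560·x^4 + 16384·x^6 + 65536·x^8)·Dx^4  (order 4).
h: a_k = 0, 48, 0, -352, 0, 15008/5, 0, …
ICs: h(0) = 0, h′(0) = 48, h′′(0) = 0, h′′′(0) = -2112.

f: a_k = 4, 0, -8, 0, 8/3, 0, -16/45, …
g: a_k = 0, 12, 0, -64, 0, 3072/5, 0, …
Product ⇒ symmetric product L₀, ord ≤ 4.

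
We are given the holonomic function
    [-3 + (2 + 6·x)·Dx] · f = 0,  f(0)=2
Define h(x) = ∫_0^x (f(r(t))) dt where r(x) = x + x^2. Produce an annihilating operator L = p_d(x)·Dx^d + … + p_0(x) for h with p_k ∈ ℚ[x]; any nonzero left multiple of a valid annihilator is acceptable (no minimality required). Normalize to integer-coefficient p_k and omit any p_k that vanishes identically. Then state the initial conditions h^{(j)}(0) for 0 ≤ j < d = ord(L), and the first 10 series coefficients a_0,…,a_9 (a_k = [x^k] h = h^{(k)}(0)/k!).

L = (-3 - 6·x)·Dx + (2 + 6·x + 6·x^2)·Dx^2  (order 2).
h: a_k = 0, 2, 3/2, 1/4, -9/32, 99/320, -81/256, 999/3584, -1377/8192, -693/16384, …
ICs: h(0) = 0, h′(0) = 2.

f: a_k = 2, 3, -9/4, 27/8, -405/64, 1701/128, -15309/512, 72171/1024, -2814669/16384, 14073345/32768, …
Change of var in L_f (x↦r) gives L₀.
h=∫₀ˣh₀: take L = L₀·Dx.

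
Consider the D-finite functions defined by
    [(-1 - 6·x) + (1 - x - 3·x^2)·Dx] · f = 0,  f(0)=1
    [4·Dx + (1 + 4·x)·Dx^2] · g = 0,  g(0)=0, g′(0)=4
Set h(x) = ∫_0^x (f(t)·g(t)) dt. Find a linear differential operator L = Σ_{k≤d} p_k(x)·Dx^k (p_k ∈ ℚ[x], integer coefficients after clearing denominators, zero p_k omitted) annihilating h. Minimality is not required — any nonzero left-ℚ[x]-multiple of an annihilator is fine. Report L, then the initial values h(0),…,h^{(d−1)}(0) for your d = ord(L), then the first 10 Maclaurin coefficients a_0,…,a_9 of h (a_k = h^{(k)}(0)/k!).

L = (10 + 48·x)·Dx + (-2 + 24·x + 60·x^2)·Dx^2 + (-1 - 3·x + 7·x^2 + 12·x^3)·Dx^3  (order 3).
h: a_k = 0, 0, 2, -4/3, 22/3, -28/3, 1846/45, -8648/105, 65689/210, -779012/945, …
ICs: h(0) = 0, h′(0) = 0, h′′(0) = 4.

f: a_k = 1, 1, 4, 7, 19, 40, 97, 217, 508, 1159, …
g: a_k = 0, 4, -8, 64/3, -64, 1024/5, -2048/3, 16384/7, -8192, 262144/9, …
f·g: L₀ = L_f ⊗_s L_g, ord ≤ 1·2.
∫: right-multiply L₀ by Dx.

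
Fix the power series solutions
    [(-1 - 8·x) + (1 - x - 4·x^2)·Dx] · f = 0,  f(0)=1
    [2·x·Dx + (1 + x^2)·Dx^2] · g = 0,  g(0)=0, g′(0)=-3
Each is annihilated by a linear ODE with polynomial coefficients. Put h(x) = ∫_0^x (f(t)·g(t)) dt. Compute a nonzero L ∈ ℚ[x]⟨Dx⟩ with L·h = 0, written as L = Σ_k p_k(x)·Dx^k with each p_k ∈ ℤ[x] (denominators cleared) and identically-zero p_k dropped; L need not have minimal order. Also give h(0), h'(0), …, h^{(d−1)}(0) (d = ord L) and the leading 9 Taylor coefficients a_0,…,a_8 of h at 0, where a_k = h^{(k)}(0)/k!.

L = (8 + 2·x + 24·x^2)·Dx + (2 + 14·x + 4·x^2 + 24·x^3)·Dx^2 + (-1 + x + 3·x^2 + x^3 + 4·x^4)·Dx^3  (order 3).
h: a_k = 0, 0, -3/2, -1, -7/2, -26/5, -413/30, -933/35, -452/7, …
ICs: h(0) = 0, h′(0) = 0, h′′(0) = -3.

f: a_k = 1, 1, 5, 9, 29, 65, 181, 441, 1165, …
g: a_k = 0, -3, 0, 1, 0, -3/5, 0, 3/7, 0, …
h₀=f·g: eliminate ⇒ L₀, order ≤ 1·2.
h=∫₀ˣh₀: take L = L₀·Dx.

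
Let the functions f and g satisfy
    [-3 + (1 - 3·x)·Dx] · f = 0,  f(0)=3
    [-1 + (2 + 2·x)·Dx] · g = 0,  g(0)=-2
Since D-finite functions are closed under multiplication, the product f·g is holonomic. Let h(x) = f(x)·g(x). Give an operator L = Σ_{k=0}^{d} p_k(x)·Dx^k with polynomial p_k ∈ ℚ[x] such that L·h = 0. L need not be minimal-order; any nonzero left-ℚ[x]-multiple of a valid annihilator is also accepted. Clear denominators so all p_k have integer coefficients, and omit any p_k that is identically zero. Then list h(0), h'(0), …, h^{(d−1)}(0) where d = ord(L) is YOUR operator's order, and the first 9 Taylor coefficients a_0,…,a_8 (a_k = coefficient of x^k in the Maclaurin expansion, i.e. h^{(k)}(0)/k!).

f: a_k = 3, 9, 27, 81, 243, 729, 2187, 6561, 19683, …
g: a_k = -2, -1, 1/4, -1/8, 5/64, -7/128, 21/512, -33/1024, 429/16384, …
L₀ := L_f ⊗_s L_g (sym. prod.), ord ≤ 1.
L = (7 + 3·x) + (-2 + 4·x + 6·x^2)·Dx  (order 1).
h: a_k = -6, -21, -249/4, -1497/8, -35913/64, -215499/128, -2585925/512, -15515649/1024, -744749865/16384, …
ICs: h(0) = -6.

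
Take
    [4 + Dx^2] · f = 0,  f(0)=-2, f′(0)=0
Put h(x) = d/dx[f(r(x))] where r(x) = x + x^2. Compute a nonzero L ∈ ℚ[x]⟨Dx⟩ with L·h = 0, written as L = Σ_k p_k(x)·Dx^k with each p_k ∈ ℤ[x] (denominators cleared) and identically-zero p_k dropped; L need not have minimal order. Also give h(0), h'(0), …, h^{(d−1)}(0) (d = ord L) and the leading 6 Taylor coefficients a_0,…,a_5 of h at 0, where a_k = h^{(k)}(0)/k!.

f: a_k = -2, 0, 4, 0, -4/3, 0, …
Change of var in L_f (x↦r) gives L₀.
Differentiate: ansatz ord ≤ ord L₀ ⇒ L.
L = (16 + 32·x + 96·x^2 + 128·x^3 + 64·x^4) + (-6 - 12·x)·Dx + (1 + 4·x + 4·x^2)·Dx^2  (order 2).
h: a_k = 0, 8, 24, 32/3, -80/3, -704/15, …
ICs: h(0) = 0, h′(0) = 8.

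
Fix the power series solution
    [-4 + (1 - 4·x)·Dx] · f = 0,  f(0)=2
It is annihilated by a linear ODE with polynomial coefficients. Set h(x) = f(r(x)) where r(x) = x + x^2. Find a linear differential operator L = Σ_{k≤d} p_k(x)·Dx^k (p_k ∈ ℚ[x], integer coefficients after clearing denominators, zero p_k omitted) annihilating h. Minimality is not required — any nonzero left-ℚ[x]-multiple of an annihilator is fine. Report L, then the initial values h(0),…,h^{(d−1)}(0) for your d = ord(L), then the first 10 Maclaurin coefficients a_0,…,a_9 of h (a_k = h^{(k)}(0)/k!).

f: a_k = 2, 8, 32, 128, 512, 2048, 8192, 32768, 131072, 524288, …
h₀=f(r): pull back L_f along r ⇒ L₀.
L = (4 + 8·x) + (-1 + 4·x + 4·x^2)·Dx  (order 1).
h: a_k = 2, 8, 40, 192, 928, 4480, 21632, 104448, 504320, 2435072, …
ICs: h(0) = 2.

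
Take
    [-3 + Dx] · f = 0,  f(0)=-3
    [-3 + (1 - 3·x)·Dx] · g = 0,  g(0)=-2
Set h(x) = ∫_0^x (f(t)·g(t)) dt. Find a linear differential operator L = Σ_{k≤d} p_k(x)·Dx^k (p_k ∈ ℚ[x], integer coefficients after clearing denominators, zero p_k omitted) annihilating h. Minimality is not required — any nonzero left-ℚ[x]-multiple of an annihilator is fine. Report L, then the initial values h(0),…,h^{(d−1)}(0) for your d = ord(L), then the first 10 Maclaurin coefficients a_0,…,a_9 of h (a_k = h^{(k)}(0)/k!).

L = (6 - 9·x)·Dx + (-1 + 3·x)·Dx^2  (order 2).
h: a_k = 0, 6, 18, 45, 108, 1053/4, 13203/20, 475551/280, 499365/112, 26633043/2240, …
ICs: h(0) = 0, h′(0) = 6.

f: a_k = -3, -9, -27/2, -27/2, -81/8, -243/40, -243/80, -729/560, -2187/4480, -729/4480, …
g: a_k = -2, -6, -18, -54, -162, -486, -1458, -4374, -13122, -39366, …
L₀ := L_f ⊗_s L_g (sym. prod.), ord ≤ 1.
Integrate: L := L₀·Dx.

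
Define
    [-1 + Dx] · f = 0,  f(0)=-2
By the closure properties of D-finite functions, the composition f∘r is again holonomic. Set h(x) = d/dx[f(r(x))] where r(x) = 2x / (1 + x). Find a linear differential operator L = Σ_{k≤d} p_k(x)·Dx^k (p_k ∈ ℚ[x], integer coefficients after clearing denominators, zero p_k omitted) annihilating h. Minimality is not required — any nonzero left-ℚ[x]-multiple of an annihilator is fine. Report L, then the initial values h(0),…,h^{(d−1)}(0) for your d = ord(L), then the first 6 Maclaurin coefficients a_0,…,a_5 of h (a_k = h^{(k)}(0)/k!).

L = -2·x + (-1 - 2·x - x^2)·Dx  (order 1).
h: a_k = -4, 0, 4, -16/3, 4, -16/15, …
ICs: h(0) = -4.

f: a_k = -2, -2, -1, -1/3, -1/12, -1/60, …
Change of var in L_f (x↦r) gives L₀.
h₀' ⇒ L via d/dx closure of L₀.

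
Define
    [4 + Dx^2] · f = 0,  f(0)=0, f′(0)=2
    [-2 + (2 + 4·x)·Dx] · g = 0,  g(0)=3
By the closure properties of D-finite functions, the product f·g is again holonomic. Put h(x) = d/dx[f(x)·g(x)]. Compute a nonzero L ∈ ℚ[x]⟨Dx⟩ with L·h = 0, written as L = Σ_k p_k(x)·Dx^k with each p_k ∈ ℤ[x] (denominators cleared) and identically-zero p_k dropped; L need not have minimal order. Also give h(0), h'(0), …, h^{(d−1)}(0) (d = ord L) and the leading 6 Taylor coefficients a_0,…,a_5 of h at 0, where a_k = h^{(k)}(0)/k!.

f: a_k = 0, 2, 0, -4/3, 0, 4/15, …
g: a_k = 3, 3, -3/2, 3/2, -15/8, 21/8, …
L₀ := L_f ⊗_s L_g (sym. prod.), ord ≤ 2.
Derive L from L₀ (diff closure).
L = (53 + 288·x + 544·x^2 + 512·x^3 + 256·x^4) + (-2 - 36·x - 96·x^2 - 64·x^3)·Dx + (7 + 44·x + 108·x^2 + 128·x^3 + 64·x^4)·Dx^2  (order 2).
h: a_k = 6, 12, -21, -4, -19/4, 243/10, …
ICs: h(0) = 6, h′(0) = 12.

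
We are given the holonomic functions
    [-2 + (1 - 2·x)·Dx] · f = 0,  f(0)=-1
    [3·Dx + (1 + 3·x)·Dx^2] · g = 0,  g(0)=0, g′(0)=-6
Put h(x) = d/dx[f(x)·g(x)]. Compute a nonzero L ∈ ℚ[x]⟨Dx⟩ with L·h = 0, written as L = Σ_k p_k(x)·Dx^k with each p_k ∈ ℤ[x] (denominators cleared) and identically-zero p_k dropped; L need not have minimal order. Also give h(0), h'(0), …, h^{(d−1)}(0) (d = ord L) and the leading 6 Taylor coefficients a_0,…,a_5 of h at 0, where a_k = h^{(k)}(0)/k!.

f: a_k = -1, -2, -4, -8, -16, -32, …
g: a_k = 0, -6, 9, -18, 81/2, -486/5, …
Sym-product of L_f,L_g gives L₀ (≤ ord 2).
h₀' ⇒ L via d/dx closure of L₀.
L = 24 + 30·x·Dx + (-1 - x + 6·x^2)·Dx^2  (order 2).
h: a_k = 6, 6, 72, 30, 561, -558/5, …
ICs: h(0) = 6, h′(0) = 6.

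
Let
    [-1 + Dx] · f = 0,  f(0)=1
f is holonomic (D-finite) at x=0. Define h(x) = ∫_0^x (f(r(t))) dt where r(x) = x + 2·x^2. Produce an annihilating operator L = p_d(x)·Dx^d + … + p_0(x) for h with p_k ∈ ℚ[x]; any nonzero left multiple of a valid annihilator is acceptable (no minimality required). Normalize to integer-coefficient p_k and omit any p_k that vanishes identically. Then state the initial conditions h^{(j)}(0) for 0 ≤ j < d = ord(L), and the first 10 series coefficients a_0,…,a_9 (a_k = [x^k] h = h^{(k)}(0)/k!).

f: a_k = 1, 1, 1/2, 1/6, 1/24, 1/120, 1/720, 1/5040, 1/40320, 1/362880, …
L₀ from L_f via x↦r, Dx↦r'^{-1}Dx.
Integrate: L := L₀·Dx.
L = (-1 - 4·x)·Dx + Dx^2  (order 2).
h: a_k = 0, 1, 1/2, 5/6, 13/24, 73/120, 281/720, 1741/5040, 1697/8064, 57233/362880, …
ICs: h(0) = 0, h′(0) = 1.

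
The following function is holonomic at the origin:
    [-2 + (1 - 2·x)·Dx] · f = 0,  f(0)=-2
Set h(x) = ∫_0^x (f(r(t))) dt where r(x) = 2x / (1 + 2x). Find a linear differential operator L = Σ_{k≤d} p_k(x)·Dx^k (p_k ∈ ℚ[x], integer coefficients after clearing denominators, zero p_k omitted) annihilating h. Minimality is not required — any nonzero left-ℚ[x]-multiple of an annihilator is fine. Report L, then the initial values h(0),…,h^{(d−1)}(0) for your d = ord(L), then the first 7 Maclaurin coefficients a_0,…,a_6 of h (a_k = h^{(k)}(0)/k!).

f: a_k = -2, -4, -8, -16, -32, -64, -128, …
h₀=f(r): pull back L_f along r ⇒ L₀.
h=∫₀ˣh₀: take L = L₀·Dx.
L = 4·Dx + (-1 + 4·x^2)·Dx^2  (order 2).
h: a_k = 0, -2, -4, -16/3, -8, -64/5, -64/3, …
ICs: h(0) = 0, h′(0) = -2.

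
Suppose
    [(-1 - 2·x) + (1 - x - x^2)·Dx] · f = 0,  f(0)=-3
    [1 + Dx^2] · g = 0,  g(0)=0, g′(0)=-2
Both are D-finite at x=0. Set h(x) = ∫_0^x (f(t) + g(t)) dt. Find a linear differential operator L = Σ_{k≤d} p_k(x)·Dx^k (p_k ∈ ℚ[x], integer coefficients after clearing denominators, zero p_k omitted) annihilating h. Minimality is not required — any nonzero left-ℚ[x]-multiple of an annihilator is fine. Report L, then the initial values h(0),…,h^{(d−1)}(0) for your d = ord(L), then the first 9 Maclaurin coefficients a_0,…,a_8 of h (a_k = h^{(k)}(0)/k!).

f: a_k = -3, -3, -6, -9, -15, -24, -39, -63, -102, …
g: a_k = 0, -2, 0, 1/3, 0, -1/60, 0, 1/2520, 0, …
L₀ := lclm(L_f,L_g); ord L₀ ≤ 1+2.
h=∫₀ˣh₀: take L = L₀·Dx.
L = (19 + 48·x + 31·x^2 + 24·x^3 + 5·x^4 + 2·x^5)·Dx + (-5 + x + 4·x^2 + 7·x^3 + 6·x^4 + 3·x^5 + x^6)·Dx^2 + (19 + 48·x + 31·x^2 + 24·x^3 + 5·x^4 + 2·x^5)·Dx^3 + (-5 + x + 4·x^2 + 7·x^3 + 6·x^4 + 3·x^5 + x^6)·Dx^4  (order 4).
h: a_k = 0, -3, -5/2, -2, -13/6, -3, -1441/360, -39/7, -158759/20160, …
ICs: h(0) = 0, h′(0) = -3, h′′(0) = -5, h′′′(0) = -12.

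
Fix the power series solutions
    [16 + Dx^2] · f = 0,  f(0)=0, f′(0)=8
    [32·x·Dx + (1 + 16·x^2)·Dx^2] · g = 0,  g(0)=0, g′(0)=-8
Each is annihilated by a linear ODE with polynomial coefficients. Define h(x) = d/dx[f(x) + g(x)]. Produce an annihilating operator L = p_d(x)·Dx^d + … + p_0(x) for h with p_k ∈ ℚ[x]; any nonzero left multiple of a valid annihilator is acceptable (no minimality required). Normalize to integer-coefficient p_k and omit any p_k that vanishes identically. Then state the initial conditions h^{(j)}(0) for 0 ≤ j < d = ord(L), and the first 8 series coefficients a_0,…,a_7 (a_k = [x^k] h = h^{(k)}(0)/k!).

f: a_k = 0, 8, 0, -64/3, 0, 256/15, 0, -2048/315, …
g: a_k = 0, -8, 0, 128/3, 0, -2048/5, 0, 32768/7, …
Weyl lclm of L_f,L_g ⇒ L₀ (ord ≤ 4).
h=h₀': d/dx-closure on L₀ ⇒ L.
L = (-5632·x + 114688·x^3 + 131072·x^5) + (-16 + 1792·x^2 + 36864·x^4 + 65536·x^6)·Dx + (-352·x + 7168·x^3 + 8192·x^5)·Dx^2 + (-1 + 112·x^2 + 2304·x^4 + 4096·x^6)·Dx^3  (order 3).
h: a_k = 0, 0, 64, 0, -5888/3, 0, 1472512/45, 0, …
ICs: h(0) = 0, h′(0) = 0, h′′(0) = 128.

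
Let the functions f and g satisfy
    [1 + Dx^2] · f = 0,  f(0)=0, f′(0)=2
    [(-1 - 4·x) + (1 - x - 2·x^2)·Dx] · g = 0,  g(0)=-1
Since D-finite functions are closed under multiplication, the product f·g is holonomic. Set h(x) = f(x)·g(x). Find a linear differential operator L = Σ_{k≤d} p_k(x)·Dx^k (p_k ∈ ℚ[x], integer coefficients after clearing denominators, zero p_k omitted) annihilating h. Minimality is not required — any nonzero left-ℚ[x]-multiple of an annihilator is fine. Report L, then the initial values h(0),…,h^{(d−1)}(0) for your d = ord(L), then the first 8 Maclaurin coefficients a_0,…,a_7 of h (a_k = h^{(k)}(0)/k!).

L = (3 + x + 2·x^2) + (2 + 8·x)·Dx + (-1 + x + 2·x^2)·Dx^2  (order 2).
h: a_k = 0, -2, -2, -17/3, -29/3, -1261/60, -807/20, -41521/504, …
ICs: h(0) = 0, h′(0) = -2.

f: a_k = 0, 2, 0, -1/3, 0, 1/60, 0, -1/2520, …
g: a_k = -1, -1, -3, -5, -11, -21, -43, -85, …
Sym-product of L_f,L_g gives L₀ (≤ ord 2).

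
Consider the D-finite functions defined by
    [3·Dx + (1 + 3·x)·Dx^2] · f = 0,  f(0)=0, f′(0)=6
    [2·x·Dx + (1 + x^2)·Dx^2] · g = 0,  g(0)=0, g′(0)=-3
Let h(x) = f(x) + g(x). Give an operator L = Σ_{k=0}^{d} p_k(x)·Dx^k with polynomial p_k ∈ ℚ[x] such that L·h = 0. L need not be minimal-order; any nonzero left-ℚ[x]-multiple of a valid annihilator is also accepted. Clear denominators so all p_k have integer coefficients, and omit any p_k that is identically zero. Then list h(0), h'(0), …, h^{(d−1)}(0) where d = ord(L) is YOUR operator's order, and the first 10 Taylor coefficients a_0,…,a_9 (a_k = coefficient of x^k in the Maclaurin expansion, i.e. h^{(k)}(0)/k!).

f: a_k = 0, 6, -9, 18, -81/2, 486/5, -243, 4374/7, -6561/4, 4374, …
g: a_k = 0, -3, 0, 1, 0, -3/5, 0, 3/7, 0, -1/3, …
Sum ⇒ L₀ = lclm(L_f,L_g) in ℚ(x)⟨Dx⟩.
L = (-6 - 54·x + 18·x^2 + 18·x^3)·Dx + (-20 - 12·x - 48·x^2 + 36·x^3 + 36·x^4)·Dx^2 + (-3 - 7·x + 6·x^2 + 2·x^3 + 9·x^4 + 9·x^5)·Dx^3  (order 3).
h: a_k = 0, 3, -9, 19, -81/2, 483/5, -243, 4377/7, -6561/4, 13121/3, …
ICs: h(0) = 0, h′(0) = 3, h′′(0) = -18.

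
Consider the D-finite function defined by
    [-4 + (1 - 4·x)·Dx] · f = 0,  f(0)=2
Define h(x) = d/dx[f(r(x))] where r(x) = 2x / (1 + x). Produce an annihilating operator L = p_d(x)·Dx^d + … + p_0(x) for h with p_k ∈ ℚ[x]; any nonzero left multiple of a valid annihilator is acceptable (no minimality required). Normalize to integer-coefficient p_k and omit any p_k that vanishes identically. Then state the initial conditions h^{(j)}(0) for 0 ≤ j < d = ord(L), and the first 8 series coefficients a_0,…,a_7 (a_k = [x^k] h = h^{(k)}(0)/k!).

L = 14 + (-1 + 7·x)·Dx  (order 1).
h: a_k = 16, 224, 2352, 21952, 192080, 1613472, 13176688, 105413504, …
ICs: h(0) = 16.

f: a_k = 2, 8, 32, 128, 512, 2048, 8192, 32768, …
Change of var in L_f (x↦r) gives L₀.
h₀' ⇒ L via d/dx closure of L₀.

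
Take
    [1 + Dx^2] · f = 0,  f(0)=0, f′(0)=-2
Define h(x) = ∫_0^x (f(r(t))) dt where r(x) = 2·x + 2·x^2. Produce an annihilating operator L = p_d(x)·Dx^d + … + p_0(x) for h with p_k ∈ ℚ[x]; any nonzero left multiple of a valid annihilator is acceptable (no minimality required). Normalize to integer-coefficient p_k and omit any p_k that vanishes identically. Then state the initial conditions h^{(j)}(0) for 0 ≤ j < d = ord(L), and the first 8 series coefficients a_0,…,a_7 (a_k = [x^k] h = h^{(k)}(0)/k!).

L = (4 + 24·x + 48·x^2 + 32·x^3)·Dx - 2·Dx^2 + (1 + 2·x)·Dx^3  (order 3).
h: a_k = 0, 0, -2, -4/3, 2/3, 8/5, 56/45, 0, …
ICs: h(0) = 0, h′(0) = 0, h′′(0) = -4.

f: a_k = 0, -2, 0, 1/3, 0, -1/60, 0, 1/2520, …
h₀=f(r): pull back L_f along r ⇒ L₀.
∫: right-multiply L₀ by Dx.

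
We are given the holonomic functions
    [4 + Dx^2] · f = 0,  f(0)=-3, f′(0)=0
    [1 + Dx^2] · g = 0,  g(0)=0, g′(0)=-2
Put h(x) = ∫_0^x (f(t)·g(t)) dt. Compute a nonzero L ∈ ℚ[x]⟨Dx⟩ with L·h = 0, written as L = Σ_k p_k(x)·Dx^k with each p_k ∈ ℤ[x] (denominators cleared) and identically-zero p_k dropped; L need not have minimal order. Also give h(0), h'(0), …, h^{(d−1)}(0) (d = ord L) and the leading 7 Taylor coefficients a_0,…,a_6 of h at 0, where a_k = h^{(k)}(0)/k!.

f: a_k = -3, 0, 6, 0, -2, 0, 4/15, …
g: a_k = 0, -2, 0, 1/3, 0, -1/60, 0, …
f·g: L₀ = L_f ⊗_s L_g, ord ≤ 2·2.
h=∫₀ˣh₀: take L = L₀·Dx.
L = 9·Dx + 10·Dx^3 + Dx^5  (order 5).
h: a_k = 0, 0, 3, 0, -13/4, 0, 121/120, …
ICs: h(0) = 0, h′(0) = 0, h′′(0) = 6, h′′′(0) = 0, h′′′′(0) = -78.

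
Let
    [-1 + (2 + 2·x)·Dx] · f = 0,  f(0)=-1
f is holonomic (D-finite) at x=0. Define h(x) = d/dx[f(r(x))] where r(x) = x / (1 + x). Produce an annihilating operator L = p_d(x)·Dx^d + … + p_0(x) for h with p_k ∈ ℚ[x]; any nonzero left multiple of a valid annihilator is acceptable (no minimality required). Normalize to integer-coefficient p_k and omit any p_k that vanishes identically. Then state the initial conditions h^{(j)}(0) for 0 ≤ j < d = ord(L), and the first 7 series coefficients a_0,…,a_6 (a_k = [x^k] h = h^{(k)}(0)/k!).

f: a_k = -1, -1/2, 1/8, -1/16, 5/128, -7/256, 21/1024, …
h₀=f(r): pull back L_f along r ⇒ L₀.
Derive L from L₀ (diff closure).
L = (-5 - 8·x) + (-2 - 6·x - 4·x^2)·Dx  (order 1).
h: a_k = -1/2, 5/4, -39/16, 141/32, -1995/256, 7059/512, -50435/2048, …
ICs: h(0) = -1/2.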